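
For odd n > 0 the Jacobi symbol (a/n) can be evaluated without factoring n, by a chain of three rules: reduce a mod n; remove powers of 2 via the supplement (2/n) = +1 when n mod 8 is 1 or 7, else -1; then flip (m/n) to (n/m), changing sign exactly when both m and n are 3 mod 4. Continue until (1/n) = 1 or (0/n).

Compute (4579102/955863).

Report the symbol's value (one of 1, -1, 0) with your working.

(4579102/955863): 4579102 mod 955863 = 755650, so (4579102/955863) = (755650/955863)
factor out 2^1: 755650 = 2^1·377825; with 955863 mod 8 = 7, (2/955863) = +1; sign now +1; continue with (377825/955863)
flip (377825/955863) -> (955863/377825): both odd, 377825 mod 4 = 1, 955863 mod 4 = 3, so the flip contributes +1; sign now +1
(955863/377825): 955863 mod 377825 = 200213, so (955863/377825) = (200213/377825)
flip (200213/377825) -> (377825/200213): both odd, 200213 mod 4 = 1, 377825 mod 4 = 1, so the flip contributes +1; sign now +1
(377825/200213): 377825 mod 200213 = 177612, so (377825/200213) = (177612/200213)
factor out 2^2: 177612 = 2^2·44403; with 200213 mod 8 = 5, (2/200213) = -1; sign now +1; continue with (44403/200213)
flip (44403/200213) -> (200213/44403): both odd, 44403 mod 4 = 3, 200213 mod 4 = 1, so the flip contributes +1; sign now +1
(200213/44403): 200213 mod 44403 = 22601, so (200213/44403) = (22601/44403)
flip (22601/44403) -> (44403/22601): both odd, 22601 mod 4 = 1, 44403 mod 4 = 3, so the flip contributes +1; sign now +1
(44403/22601): 44403 mod 22601 = 21802, so (44403/22601) = (21802/22601)
factor out 2^1: 21802 = 2^1·10901; with 22601 mod 8 = 1, (2/22601) = +1; sign now +1; continue with (10901/22601)
flip (10901/22601) -> (22601/10901): both odd, 10901 mod 4 = 1, 22601 mod 4 = 1, so the flip contributes +1; sign now +1
(22601/10901): 22601 mod 10901 = 799, so (22601/10901) = (799/10901)
flip (799/10901) -> (10901/799): both odd, 799 mod 4 = 3, 10901 mod 4 = 1, so the flip contributes +1; sign now +1
(10901/799): 10901 mod 799 = 514, so (10901/799) = (514/799)
factor out 2^1: 514 = 2^1·257; with 799 mod 8 = 7, (2/799) = +1; sign now +1; continue with (257/799)
flip (257/799) -> (799/257): both odd, 257 mod 4 = 1, 799 mod 4 = 3, so the flip contributes +1; sign now +1
(799/257): 799 mod 257 = 28, so (799/257) = (28/257)
factor out 2^2: 28 = 2^2·7; with 257 mod 8 = 1, (2/257) = +1; sign now +1; continue with (7/257)
flip (7/257) -> (257/7): both odd, 7 mod 4 = 3, 257 mod 4 = 1, so the flip contributes +1; sign now +1
(257/7): 257 mod 7 = 5, so (257/7) = (5/7)
flip (5/7) -> (7/5): both odd, 5 mod 4 = 1, 7 mod 4 = 3, so the flip contributes +1; sign now +1
(7/5): 7 mod 5 = 2, so (7/5) = (2/5)
factor out 2^1: 2 = 2^1·1; with 5 mod 8 = 5, (2/5) = -1; sign now -1; continue with (1/5)
reached (1/5) = 1, so the symbol is -1

-1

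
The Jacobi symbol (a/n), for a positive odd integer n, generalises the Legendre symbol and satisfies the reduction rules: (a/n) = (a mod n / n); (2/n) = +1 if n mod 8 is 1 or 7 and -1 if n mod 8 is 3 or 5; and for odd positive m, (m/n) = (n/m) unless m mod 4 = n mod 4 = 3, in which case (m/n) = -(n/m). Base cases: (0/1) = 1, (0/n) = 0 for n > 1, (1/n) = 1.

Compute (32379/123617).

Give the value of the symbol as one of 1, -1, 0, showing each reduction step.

-1

reciprocity: (32379/123617) = +1·(123617/32379) since 32379 mod 4 = 3, 123617 mod 4 = 1; sign now +1
(123617/32379) = (26480/32379)   [reduce mod 32379]
26480 = 2^4·1655; (2/32379) = -1 since 32379 mod 8 = 3, so (26480/32379) = (-1)^4·(1655/32379); sign now +1
reciprocity: (1655/32379) = -1·(32379/1655) since 1655 mod 4 = 3, 32379 mod 4 = 3; sign now -1
(32379/1655) = (934/1655)   [reduce mod 1655]
934 = 2^1·467; (2/1655) = +1 since 1655 mod 8 = 7, so (934/1655) = (+1)^1·(467/1655); sign now -1
reciprocity: (467/1655) = -1·(1655/467) since 467 mod 4 = 3, 1655 mod 4 = 3; sign now +1
(1655/467) = (254/467)   [reduce mod 467]
254 = 2^1·127; (2/467) = -1 since 467 mod 8 = 3, so (254/467) = (-1)^1·(127/467); sign now -1
reciprocity: (127/467) = -1·(467/127) since 127 mod 4 = 3, 467 mod 4 = 3; sign now +1
(467/127) = (86/127)   [reduce mod 127]
86 = 2^1·43; (2/127) = +1 since 127 mod 8 = 7, so (86/127) = (+1)^1·(43/127); sign now +1
reciprocity: (43/127) = -1·(127/43) since 43 mod 4 = 3, 127 mod 4 = 3; sign now -1
(127/43) = (41/43)   [reduce mod 43]
reciprocity: (41/43) = +1·(43/41) since 41 mod 4 = 1, 43 mod 4 = 3; sign now -1
(43/41) = (2/41)   [reduce mod 41]
2 = 2^1·1; (2/41) = +1 since 41 mod 8 = 1, so (2/41) = (+1)^1·(1/41); sign now -1
(1/41) = 1; final value = sign = -1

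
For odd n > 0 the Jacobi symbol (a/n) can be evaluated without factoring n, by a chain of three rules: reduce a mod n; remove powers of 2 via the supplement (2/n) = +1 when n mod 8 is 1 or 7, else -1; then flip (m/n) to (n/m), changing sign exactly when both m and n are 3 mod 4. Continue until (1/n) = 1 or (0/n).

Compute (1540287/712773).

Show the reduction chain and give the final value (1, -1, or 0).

0

(1540287/712773): 1540287 mod 712773 = 114741, so (1540287/712773) = (114741/712773)
flip (114741/712773) -> (712773/114741): both odd, 114741 mod 4 = 1, 712773 mod 4 = 1, so the flip contributes +1; sign now +1
(712773/114741): 712773 mod 114741 = 24327, so (712773/114741) = (24327/114741)
flip (24327/114741) -> (114741/24327): both odd, 24327 mod 4 = 3, 114741 mod 4 = 1, so the flip contributes +1; sign now +1
(114741/24327): 114741 mod 24327 = 17433, so (114741/24327) = (17433/24327)
flip (17433/24327) -> (24327/17433): both odd, 17433 mod 4 = 1, 24327 mod 4 = 3, so the flip contributes +1; sign now +1
(24327/17433): 24327 mod 17433 = 6894, so (24327/17433) = (6894/17433)
factor out 2^1: 6894 = 2^1·3447; with 17433 mod 8 = 1, (2/17433) = +1; sign now +1; continue with (3447/17433)
flip (3447/17433) -> (17433/3447): both odd, 3447 mod 4 = 3, 17433 mod 4 = 1, so the flip contributes +1; sign now +1
(17433/3447): 17433 mod 3447 = 198, so (17433/3447) = (198/3447)
factor out 2^1: 198 = 2^1·99; with 3447 mod 8 = 7, (2/3447) = +1; sign now +1; continue with (99/3447)
flip (99/3447) -> (3447/99): both odd, 99 mod 4 = 3, 3447 mod 4 = 3, so the flip contributes -1; sign now -1
(3447/99): 3447 mod 99 = 81, so (3447/99) = (81/99)
flip (81/99) -> (99/81): both odd, 81 mod 4 = 1, 99 mod 4 = 3, so the flip contributes +1; sign now -1
(99/81): 99 mod 81 = 18, so (99/81) = (18/81)
factor out 2^1: 18 = 2^1·9; with 81 mod 8 = 1, (2/81) = +1; sign now -1; continue with (9/81)
flip (9/81) -> (81/9): both odd, 9 mod 4 = 1, 81 mod 4 = 1, so the flip contributes +1; sign now -1
(81/9): 81 mod 9 = 0, so (81/9) = (0/9)
reached (0/9); gcd(a, n) > 1, so (0/9) = 0 and the symbol is 0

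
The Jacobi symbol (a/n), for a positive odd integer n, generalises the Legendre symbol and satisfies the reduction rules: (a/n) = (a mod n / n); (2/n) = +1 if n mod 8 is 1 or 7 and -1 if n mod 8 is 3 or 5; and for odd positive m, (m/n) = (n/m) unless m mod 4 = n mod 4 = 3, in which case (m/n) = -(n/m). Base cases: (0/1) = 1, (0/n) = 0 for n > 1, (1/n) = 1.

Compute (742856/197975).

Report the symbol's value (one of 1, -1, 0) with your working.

1

(742856/197975): 742856 mod 197975 = 148931, so (742856/197975) = (148931/197975)
flip (148931/197975) -> (197975/148931): both odd, 148931 mod 4 = 3, 197975 mod 4 = 3, so the flip contributes -1; sign now -1
(197975/148931): 197975 mod 148931 = 49044, so (197975/148931) = (49044/148931)
factor out 2^2: 49044 = 2^2·12261; with 148931 mod 8 = 3, (2/148931) = -1; sign now -1; continue with (12261/148931)
flip (12261/148931) -> (148931/12261): both odd, 12261 mod 4 = 1, 148931 mod 4 = 3, so the flip contributes +1; sign now -1
(148931/12261): 148931 mod 12261 = 1799, so (148931/12261) = (1799/12261)
flip (1799/12261) -> (12261/1799): both odd, 1799 mod 4 = 3, 12261 mod 4 = 1, so the flip contributes +1; sign now -1
(12261/1799): 12261 mod 1799 = 1467, so (12261/1799) = (1467/1799)
flip (1467/1799) -> (1799/1467): both odd, 1467 mod 4 = 3, 1799 mod 4 = 3, so the flip contributes -1; sign now +1
(1799/1467): 1799 mod 1467 = 332, so (1799/1467) = (332/1467)
factor out 2^2: 332 = 2^2·83; with 1467 mod 8 = 3, (2/1467) = -1; sign now +1; continue with (83/1467)
flip (83/1467) -> (1467/83): both odd, 83 mod 4 = 3, 1467 mod 4 = 3, so the flip contributes -1; sign now -1
(1467/83): 1467 mod 83 = 56, so (1467/83) = (56/83)
factor out 2^3: 56 = 2^3·7; with 83 mod 8 = 3, (2/83) = -1; sign now +1; continue with (7/83)
flip (7/83) -> (83/7): both odd, 7 mod 4 = 3, 83 mod 4 = 3, so the flip contributes -1; sign now -1
(83/7): 83 mod 7 = 6, so (83/7) = (6/7)
factor out 2^1: 6 = 2^1·3; with 7 mod 8 = 7, (2/7) = +1; sign now -1; continue with (3/7)
flip (3/7) -> (7/3): both odd, 3 mod 4 = 3, 7 mod 4 = 3, so the flip contributes -1; sign now +1
(7/3): 7 mod 3 = 1, so (7/3) = (1/3)
reached (1/3) = 1, so the symbol is +1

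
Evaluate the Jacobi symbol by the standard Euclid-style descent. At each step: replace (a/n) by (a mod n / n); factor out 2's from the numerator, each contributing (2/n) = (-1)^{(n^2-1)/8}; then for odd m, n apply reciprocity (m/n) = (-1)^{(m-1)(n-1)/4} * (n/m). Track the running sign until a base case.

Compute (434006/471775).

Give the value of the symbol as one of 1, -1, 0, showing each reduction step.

factor out 2^1: 434006 = 2^1·217003; with 471775 mod 8 = 7, (2/471775) = +1; sign now +1; continue with (217003/471775)
flip (217003/471775) -> (471775/217003): both odd, 217003 mod 4 = 3, 471775 mod 4 = 3, so the flip contributes -1; sign now -1
(471775/217003): 471775 mod 217003 = 37769, so (471775/217003) = (37769/217003)
flip (37769/217003) -> (217003/37769): both odd, 37769 mod 4 = 1, 217003 mod 4 = 3, so the flip contributes +1; sign now -1
(217003/37769): 217003 mod 37769 = 28158, so (217003/37769) = (28158/37769)
factor out 2^1: 28158 = 2^1·14079; with 37769 mod 8 = 1, (2/37769) = +1; sign now -1; continue with (14079/37769)
flip (14079/37769) -> (37769/14079): both odd, 14079 mod 4 = 3, 37769 mod 4 = 1, so the flip contributes +1; sign now -1
(37769/14079): 37769 mod 14079 = 9611, so (37769/14079) = (9611/14079)
flip (9611/14079) -> (14079/9611): both odd, 9611 mod 4 = 3, 14079 mod 4 = 3, so the flip contributes -1; sign now +1
(14079/9611): 14079 mod 9611 = 4468, so (14079/9611) = (4468/9611)
factor out 2^2: 4468 = 2^2·1117; with 9611 mod 8 = 3, (2/9611) = -1; sign now +1; continue with (1117/9611)
flip (1117/9611) -> (9611/1117): both odd, 1117 mod 4 = 1, 9611 mod 4 = 3, so the flip contributes +1; sign now +1
(9611/1117): 9611 mod 1117 = 675, so (9611/1117) = (675/1117)
flip (675/1117) -> (1117/675): both odd, 675 mod 4 = 3, 1117 mod 4 = 1, so the flip contributes +1; sign now +1
(1117/675): 1117 mod 675 = 442, so (1117/675) = (442/675)
factor out 2^1: 442 = 2^1·221; with 675 mod 8 = 3, (2/675) = -1; sign now -1; continue with (221/675)
flip (221/675) -> (675/221): both odd, 221 mod 4 = 1, 675 mod 4 = 3, so the flip contributes +1; sign now -1
(675/221): 675 mod 221 = 12, so (675/221) = (12/221)
factor out 2^2: 12 = 2^2·3; with 221 mod 8 = 5, (2/221) = -1; sign now -1; continue with (3/221)
flip (3/221) -> (221/3): both odd, 3 mod 4 = 3, 221 mod 4 = 1, so the flip contributes +1; sign now -1
(221/3): 221 mod 3 = 2, so (221/3) = (2/3)
factor out 2^1: 2 = 2^1·1; with 3 mod 8 = 3, (2/3) = -1; sign now +1; continue with (1/3)
reached (1/3) = 1, so the symbol is +1

1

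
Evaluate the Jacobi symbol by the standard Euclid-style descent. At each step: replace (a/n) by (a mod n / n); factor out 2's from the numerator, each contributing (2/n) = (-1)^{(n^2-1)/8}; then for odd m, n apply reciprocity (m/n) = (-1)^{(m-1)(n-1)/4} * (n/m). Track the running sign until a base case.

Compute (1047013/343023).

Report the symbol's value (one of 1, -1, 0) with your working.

(1047013/343023) = (17944/343023)   [reduce mod 343023]
17944 = 2^3·2243; (2/343023) = +1 since 343023 mod 8 = 7, so (17944/343023) = (+1)^3·(2243/343023); sign now +1
reciprocity: (2243/343023) = -1·(343023/2243) since 2243 mod 4 = 3, 343023 mod 4 = 3; sign now -1
(343023/2243) = (2087/2243)   [reduce mod 2243]
reciprocity: (2087/2243) = -1·(2243/2087) since 2087 mod 4 = 3, 2243 mod 4 = 3; sign now +1
(2243/2087) = (156/2087)   [reduce mod 2087]
156 = 2^2·39; (2/2087) = +1 since 2087 mod 8 = 7, so (156/2087) = (+1)^2·(39/2087); sign now +1
reciprocity: (39/2087) = -1·(2087/39) since 39 mod 4 = 3, 2087 mod 4 = 3; sign now -1
(2087/39) = (20/39)   [reduce mod 39]
20 = 2^2·5; (2/39) = +1 since 39 mod 8 = 7, so (20/39) = (+1)^2·(5/39); sign now -1
reciprocity: (5/39) = +1·(39/5) since 5 mod 4 = 1, 39 mod 4 = 3; sign now -1
(39/5) = (4/5)   [reduce mod 5]
4 = 2^2·1; (2/5) = -1 since 5 mod 8 = 5, so (4/5) = (-1)^2·(1/5); sign now -1
(1/5) = 1; final value = sign = -1

-1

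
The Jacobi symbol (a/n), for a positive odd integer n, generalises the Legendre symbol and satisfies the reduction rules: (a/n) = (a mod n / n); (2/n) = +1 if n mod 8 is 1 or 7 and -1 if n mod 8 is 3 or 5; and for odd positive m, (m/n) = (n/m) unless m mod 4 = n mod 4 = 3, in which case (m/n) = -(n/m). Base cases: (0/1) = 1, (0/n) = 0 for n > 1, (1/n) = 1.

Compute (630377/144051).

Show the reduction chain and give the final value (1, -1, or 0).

(630377/144051) = (54173/144051)   [reduce mod 144051]
reciprocity: (54173/144051) = +1·(144051/54173) since 54173 mod 4 = 1, 144051 mod 4 = 3; sign now +1
(144051/54173) = (35705/54173)   [reduce mod 54173]
reciprocity: (35705/54173) = +1·(54173/35705) since 35705 mod 4 = 1, 54173 mod 4 = 1; sign now +1
(54173/35705) = (18468/35705)   [reduce mod 35705]
18468 = 2^2·4617; (2/35705) = +1 since 35705 mod 8 = 1, so (18468/35705) = (+1)^2·(4617/35705); sign now +1
reciprocity: (4617/35705) = +1·(35705/4617) since 4617 mod 4 = 1, 35705 mod 4 = 1; sign now +1
(35705/4617) = (3386/4617)   [reduce mod 4617]
3386 = 2^1·1693; (2/4617) = +1 since 4617 mod 8 = 1, so (3386/4617) = (+1)^1·(1693/4617); sign now +1
reciprocity: (1693/4617) = +1·(4617/1693) since 1693 mod 4 = 1, 4617 mod 4 = 1; sign now +1
(4617/1693) = (1231/1693)   [reduce mod 1693]
reciprocity: (1231/1693) = +1·(1693/1231) since 1231 mod 4 = 3, 1693 mod 4 = 1; sign now +1
(1693/1231) = (462/1231)   [reduce mod 1231]
462 = 2^1·231; (2/1231) = +1 since 1231 mod 8 = 7, so (462/1231) = (+1)^1·(231/1231); sign now +1
reciprocity: (231/1231) = -1·(1231/231) since 231 mod 4 = 3, 1231 mod 4 = 3; sign now -1
(1231/231) = (76/231)   [reduce mod 231]
76 = 2^2·19; (2/231) = +1 since 231 mod 8 = 7, so (76/231) = (+1)^2·(19/231); sign now -1
reciprocity: (19/231) = -1·(231/19) since 19 mod 4 = 3, 231 mod 4 = 3; sign now +1
(231/19) = (3/19)   [reduce mod 19]
reciprocity: (3/19) = -1·(19/3) since 3 mod 4 = 3, 19 mod 4 = 3; sign now -1
(19/3) = (1/3)   [reduce mod 3]
(1/3) = 1; final value = sign = -1

-1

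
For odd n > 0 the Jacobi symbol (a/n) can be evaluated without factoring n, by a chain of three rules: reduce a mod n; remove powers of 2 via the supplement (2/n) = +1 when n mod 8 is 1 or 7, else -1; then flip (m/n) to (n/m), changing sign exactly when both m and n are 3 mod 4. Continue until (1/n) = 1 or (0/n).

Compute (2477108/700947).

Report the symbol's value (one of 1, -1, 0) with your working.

1

(2477108/700947): 2477108 mod 700947 = 374267, so (2477108/700947) = (374267/700947)
flip (374267/700947) -> (700947/374267): both odd, 374267 mod 4 = 3, 700947 mod 4 = 3, so the flip contributes -1; sign now -1
(700947/374267): 700947 mod 374267 = 326680, so (700947/374267) = (326680/374267)
factor out 2^3: 326680 = 2^3·40835; with 374267 mod 8 = 3, (2/374267) = -1; sign now +1; continue with (40835/374267)
flip (40835/374267) -> (374267/40835): both odd, 40835 mod 4 = 3, 374267 mod 4 = 3, so the flip contributes -1; sign now -1
(374267/40835): 374267 mod 40835 = 6752, so (374267/40835) = (6752/40835)
factor out 2^5: 6752 = 2^5·211; with 40835 mod 8 = 3, (2/40835) = -1; sign now +1; continue with (211/40835)
flip (211/40835) -> (40835/211): both odd, 211 mod 4 = 3, 40835 mod 4 = 3, so the flip contributes -1; sign now -1
(40835/211): 40835 mod 211 = 112, so (40835/211) = (112/211)
factor out 2^4: 112 = 2^4·7; with 211 mod 8 = 3, (2/211) = -1; sign now -1; continue with (7/211)
flip (7/211) -> (211/7): both odd, 7 mod 4 = 3, 211 mod 4 = 3, so the flip contributes -1; sign now +1
(211/7): 211 mod 7 = 1, so (211/7) = (1/7)
reached (1/7) = 1, so the symbol is +1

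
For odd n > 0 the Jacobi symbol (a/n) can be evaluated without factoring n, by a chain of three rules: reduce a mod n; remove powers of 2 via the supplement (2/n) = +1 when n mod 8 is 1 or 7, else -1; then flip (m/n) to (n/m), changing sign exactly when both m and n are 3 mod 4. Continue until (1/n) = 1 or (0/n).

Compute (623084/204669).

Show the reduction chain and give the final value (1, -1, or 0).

(623084/204669) = (9077/204669)   [reduce mod 204669]
reciprocity: (9077/204669) = +1·(204669/9077) since 9077 mod 4 = 1, 204669 mod 4 = 1; sign now +1
(204669/9077) = (4975/9077)   [reduce mod 9077]
reciprocity: (4975/9077) = +1·(9077/4975) since 4975 mod 4 = 3, 9077 mod 4 = 1; sign now +1
(9077/4975) = (4102/4975)   [reduce mod 4975]
4102 = 2^1·2051; (2/4975) = +1 since 4975 mod 8 = 7, so (4102/4975) = (+1)^1·(2051/4975); sign now +1
reciprocity: (2051/4975) = -1·(4975/2051) since 2051 mod 4 = 3, 4975 mod 4 = 3; sign now -1
(4975/2051) = (873/2051)   [reduce mod 2051]
reciprocity: (873/2051) = +1·(2051/873) since 873 mod 4 = 1, 2051 mod 4 = 3; sign now -1
(2051/873) = (305/873)   [reduce mod 873]
reciprocity: (305/873) = +1·(873/305) since 305 mod 4 = 1, 873 mod 4 = 1; sign now -1
(873/305) = (263/305)   [reduce mod 305]
reciprocity: (263/305) = +1·(305/263) since 263 mod 4 = 3, 305 mod 4 = 1; sign now -1
(305/263) = (42/263)   [reduce mod 263]
42 = 2^1·21; (2/263) = +1 since 263 mod 8 = 7, so (42/263) = (+1)^1·(21/263); sign now -1
reciprocity: (21/263) = +1·(263/21) since 21 mod 4 = 1, 263 mod 4 = 3; sign now -1
(263/21) = (11/21)   [reduce mod 21]
reciprocity: (11/21) = +1·(21/11) since 11 mod 4 = 3, 21 mod 4 = 1; sign now -1
(21/11) = (10/11)   [reduce mod 11]
10 = 2^1·5; (2/11) = -1 since 11 mod 8 = 3, so (10/11) = (-1)^1·(5/11); sign now +1
reciprocity: (5/11) = +1·(11/5) since 5 mod 4 = 1, 11 mod 4 = 3; sign now +1
(11/5) = (1/5)   [reduce mod 5]
(1/5) = 1; final value = sign = +1

1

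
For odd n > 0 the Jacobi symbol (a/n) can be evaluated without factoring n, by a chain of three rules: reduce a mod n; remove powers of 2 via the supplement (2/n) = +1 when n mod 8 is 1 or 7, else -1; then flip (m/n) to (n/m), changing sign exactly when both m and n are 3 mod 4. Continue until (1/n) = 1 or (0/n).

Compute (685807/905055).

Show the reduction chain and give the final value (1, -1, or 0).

-1

flip (685807/905055) -> (905055/685807): both odd, 685807 mod 4 = 3, 905055 mod 4 = 3, so the flip contributes -1; sign now -1
(905055/685807): 905055 mod 685807 = 219248, so (905055/685807) = (219248/685807)
factor out 2^4: 219248 = 2^4·13703; with 685807 mod 8 = 7, (2/685807) = +1; sign now -1; continue with (13703/685807)
flip (13703/685807) -> (685807/13703): both odd, 13703 mod 4 = 3, 685807 mod 4 = 3, so the flip contributes -1; sign now +1
(685807/13703): 685807 mod 13703 = 657, so (685807/13703) = (657/13703)
flip (657/13703) -> (13703/657): both odd, 657 mod 4 = 1, 13703 mod 4 = 3, so the flip contributes +1; sign now +1
(13703/657): 13703 mod 657 = 563, so (13703/657) = (563/657)
flip (563/657) -> (657/563): both odd, 563 mod 4 = 3, 657 mod 4 = 1, so the flip contributes +1; sign now +1
(657/563): 657 mod 563 = 94, so (657/563) = (94/563)
factor out 2^1: 94 = 2^1·47; with 563 mod 8 = 3, (2/563) = -1; sign now -1; continue with (47/563)
flip (47/563) -> (563/47): both odd, 47 mod 4 = 3, 563 mod 4 = 3, so the flip contributes -1; sign now +1
(563/47): 563 mod 47 = 46, so (563/47) = (46/47)
factor out 2^1: 46 = 2^1·23; with 47 mod 8 = 7, (2/47) = +1; sign now +1; continue with (23/47)
flip (23/47) -> (47/23): both odd, 23 mod 4 = 3, 47 mod 4 = 3, so the flip contributes -1; sign now -1
(47/23): 47 mod 23 = 1, so (47/23) = (1/23)
reached (1/23) = 1, so the symbol is -1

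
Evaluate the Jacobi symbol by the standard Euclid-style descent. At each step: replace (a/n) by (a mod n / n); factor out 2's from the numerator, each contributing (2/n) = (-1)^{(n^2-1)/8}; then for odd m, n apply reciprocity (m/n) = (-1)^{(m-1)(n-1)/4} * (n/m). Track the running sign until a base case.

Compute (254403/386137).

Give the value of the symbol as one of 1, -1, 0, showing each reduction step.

1

reciprocity: (254403/386137) = +1·(386137/254403) since 254403 mod 4 = 3, 386137 mod 4 = 1; sign now +1
(386137/254403) = (131734/254403)   [reduce mod 254403]
131734 = 2^1·65867; (2/254403) = -1 since 254403 mod 8 = 3, so (131734/254403) = (-1)^1·(65867/254403); sign now -1
reciprocity: (65867/254403) = -1·(254403/65867) since 65867 mod 4 = 3, 254403 mod 4 = 3; sign now +1
(254403/65867) = (56802/65867)   [reduce mod 65867]
56802 = 2^1·28401; (2/65867) = -1 since 65867 mod 8 = 3, so (56802/65867) = (-1)^1·(28401/65867); sign now -1
reciprocity: (28401/65867) = +1·(65867/28401) since 28401 mod 4 = 1, 65867 mod 4 = 3; sign now -1
(65867/28401) = (9065/28401)   [reduce mod 28401]
reciprocity: (9065/28401) = +1·(28401/9065) since 9065 mod 4 = 1, 28401 mod 4 = 1; sign now -1
(28401/9065) = (1206/9065)   [reduce mod 9065]
1206 = 2^1·603; (2/9065) = +1 since 9065 mod 8 = 1, so (1206/9065) = (+1)^1·(603/9065); sign now -1
reciprocity: (603/9065) = +1·(9065/603) since 603 mod 4 = 3, 9065 mod 4 = 1; sign now -1
(9065/603) = (20/603)   [reduce mod 603]
20 = 2^2·5; (2/603) = -1 since 603 mod 8 = 3, so (20/603) = (-1)^2·(5/603); sign now -1
reciprocity: (5/603) = +1·(603/5) since 5 mod 4 = 1, 603 mod 4 = 3; sign now -1
(603/5) = (3/5)   [reduce mod 5]
reciprocity: (3/5) = +1·(5/3) since 3 mod 4 = 3, 5 mod 4 = 1; sign now -1
(5/3) = (2/3)   [reduce mod 3]
2 = 2^1·1; (2/3) = -1 since 3 mod 8 = 3, so (2/3) = (-1)^1·(1/3); sign now +1
(1/3) = 1; final value = sign = +1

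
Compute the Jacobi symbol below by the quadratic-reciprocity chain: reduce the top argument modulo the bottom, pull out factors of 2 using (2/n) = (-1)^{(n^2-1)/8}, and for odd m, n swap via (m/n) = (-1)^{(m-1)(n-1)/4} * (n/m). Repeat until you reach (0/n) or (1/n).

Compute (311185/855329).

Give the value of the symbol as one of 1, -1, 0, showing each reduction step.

flip (311185/855329) -> (855329/311185): both odd, 311185 mod 4 = 1, 855329 mod 4 = 1, so the flip contributes +1; sign now +1
(855329/311185): 855329 mod 311185 = 232959, so (855329/311185) = (232959/311185)
flip (232959/311185) -> (311185/232959): both odd, 232959 mod 4 = 3, 311185 mod 4 = 1, so the flip contributes +1; sign now +1
(311185/232959): 311185 mod 232959 = 78226, so (311185/232959) = (78226/232959)
factor out 2^1: 78226 = 2^1·39113; with 232959 mod 8 = 7, (2/232959) = +1; sign now +1; continue with (39113/232959)
flip (39113/232959) -> (232959/39113): both odd, 39113 mod 4 = 1, 232959 mod 4 = 3, so the flip contributes +1; sign now +1
(232959/39113): 232959 mod 39113 = 37394, so (232959/39113) = (37394/39113)
factor out 2^1: 37394 = 2^1·18697; with 39113 mod 8 = 1, (2/39113) = +1; sign now +1; continue with (18697/39113)
flip (18697/39113) -> (39113/18697): both odd, 18697 mod 4 = 1, 39113 mod 4 = 1, so the flip contributes +1; sign now +1
(39113/18697): 39113 mod 18697 = 1719, so (39113/18697) = (1719/18697)
flip (1719/18697) -> (18697/1719): both odd, 1719 mod 4 = 3, 18697 mod 4 = 1, so the flip contributes +1; sign now +1
(18697/1719): 18697 mod 1719 = 1507, so (18697/1719) = (1507/1719)
flip (1507/1719) -> (1719/1507): both odd, 1507 mod 4 = 3, 1719 mod 4 = 3, so the flip contributes -1; sign now -1
(1719/1507): 1719 mod 1507 = 212, so (1719/1507) = (212/1507)
factor out 2^2: 212 = 2^2·53; with 1507 mod 8 = 3, (2/1507) = -1; sign now -1; continue with (53/1507)
flip (53/1507) -> (1507/53): both odd, 53 mod 4 = 1, 1507 mod 4 = 3, so the flip contributes +1; sign now -1
(1507/53): 1507 mod 53 = 23, so (1507/53) = (23/53)
flip (23/53) -> (53/23): both odd, 23 mod 4 = 3, 53 mod 4 = 1, so the flip contributes +1; sign now -1
(53/23): 53 mod 23 = 7, so (53/23) = (7/23)
flip (7/23) -> (23/7): both odd, 7 mod 4 = 3, 23 mod 4 = 3, so the flip contributes -1; sign now +1
(23/7): 23 mod 7 = 2, so (23/7) = (2/7)
factor out 2^1: 2 = 2^1·1; with 7 mod 8 = 7, (2/7) = +1; sign now +1; continue with (1/7)
reached (1/7) = 1, so the symbol is +1

1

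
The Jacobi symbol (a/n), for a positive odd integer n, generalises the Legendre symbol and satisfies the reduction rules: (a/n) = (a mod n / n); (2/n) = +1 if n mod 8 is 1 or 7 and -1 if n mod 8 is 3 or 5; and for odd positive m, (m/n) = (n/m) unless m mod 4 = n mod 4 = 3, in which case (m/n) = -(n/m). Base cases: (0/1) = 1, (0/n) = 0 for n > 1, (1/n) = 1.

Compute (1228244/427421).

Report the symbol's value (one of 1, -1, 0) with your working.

(1228244/427421) = (373402/427421)   [reduce mod 427421]
373402 = 2^1·186701; (2/427421) = -1 since 427421 mod 8 = 5, so (373402/427421) = (-1)^1·(186701/427421); sign now -1
reciprocity: (186701/427421) = +1·(427421/186701) since 186701 mod 4 = 1, 427421 mod 4 = 1; sign now -1
(427421/186701) = (54019/186701)   [reduce mod 186701]
reciprocity: (54019/186701) = +1·(186701/54019) since 54019 mod 4 = 3, 186701 mod 4 = 1; sign now -1
(186701/54019) = (24644/54019)   [reduce mod 54019]
24644 = 2^2·6161; (2/54019) = -1 since 54019 mod 8 = 3, so (24644/54019) = (-1)^2·(6161/54019); sign now -1
reciprocity: (6161/54019) = +1·(54019/6161) since 6161 mod 4 = 1, 54019 mod 4 = 3; sign now -1
(54019/6161) = (4731/6161)   [reduce mod 6161]
reciprocity: (4731/6161) = +1·(6161/4731) since 4731 mod 4 = 3, 6161 mod 4 = 1; sign now -1
(6161/4731) = (1430/4731)   [reduce mod 4731]
1430 = 2^1·715; (2/4731) = -1 since 4731 mod 8 = 3, so (1430/4731) = (-1)^1·(715/4731); sign now +1
reciprocity: (715/4731) = -1·(4731/715) since 715 mod 4 = 3, 4731 mod 4 = 3; sign now -1
(4731/715) = (441/715)   [reduce mod 715]
reciprocity: (441/715) = +1·(715/441) since 441 mod 4 = 1, 715 mod 4 = 3; sign now -1
(715/441) = (274/441)   [reduce mod 441]
274 = 2^1·137; (2/441) = +1 since 441 mod 8 = 1, so (274/441) = (+1)^1·(137/441); sign now -1
reciprocity: (137/441) = +1·(441/137) since 137 mod 4 = 1, 441 mod 4 = 1; sign now -1
(441/137) = (30/137)   [reduce mod 137]
30 = 2^1·15; (2/137) = +1 since 137 mod 8 = 1, so (30/137) = (+1)^1·(15/137); sign now -1
reciprocity: (15/137) = +1·(137/15) since 15 mod 4 = 3, 137 mod 4 = 1; sign now -1
(137/15) = (2/15)   [reduce mod 15]
2 = 2^1·1; (2/15) = +1 since 15 mod 8 = 7, so (2/15) = (+1)^1·(1/15); sign now -1
(1/15) = 1; final value = sign = -1

-1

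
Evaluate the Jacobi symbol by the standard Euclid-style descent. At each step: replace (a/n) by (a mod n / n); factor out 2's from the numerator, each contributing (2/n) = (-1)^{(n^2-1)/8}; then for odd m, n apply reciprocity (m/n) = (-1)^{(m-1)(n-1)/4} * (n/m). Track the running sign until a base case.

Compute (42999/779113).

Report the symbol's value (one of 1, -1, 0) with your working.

reciprocity: (42999/779113) = +1·(779113/42999) since 42999 mod 4 = 3, 779113 mod 4 = 1; sign now +1
(779113/42999) = (5131/42999)   [reduce mod 42999]
reciprocity: (5131/42999) = -1·(42999/5131) since 5131 mod 4 = 3, 42999 mod 4 = 3; sign now -1
(42999/5131) = (1951/5131)   [reduce mod 5131]
reciprocity: (1951/5131) = -1·(5131/1951) since 1951 mod 4 = 3, 5131 mod 4 = 3; sign now +1
(5131/1951) = (1229/1951)   [reduce mod 1951]
reciprocity: (1229/1951) = +1·(1951/1229) since 1229 mod 4 = 1, 1951 mod 4 = 3; sign now +1
(1951/1229) = (722/1229)   [reduce mod 1229]
722 = 2^1·361; (2/1229) = -1 since 1229 mod 8 = 5, so (722/1229) = (-1)^1·(361/1229); sign now -1
reciprocity: (361/1229) = +1·(1229/361) since 361 mod 4 = 1, 1229 mod 4 = 1; sign now -1
(1229/361) = (146/361)   [reduce mod 361]
146 = 2^1·73; (2/361) = +1 since 361 mod 8 = 1, so (146/361) = (+1)^1·(73/361); sign now -1
reciprocity: (73/361) = +1·(361/73) since 73 mod 4 = 1, 361 mod 4 = 1; sign now -1
(361/73) = (69/73)   [reduce mod 73]
reciprocity: (69/73) = +1·(73/69) since 69 mod 4 = 1, 73 mod 4 = 1; sign now -1
(73/69) = (4/69)   [reduce mod 69]
4 = 2^2·1; (2/69) = -1 since 69 mod 8 = 5, so (4/69) = (-1)^2·(1/69); sign now -1
(1/69) = 1; final value = sign = -1

-1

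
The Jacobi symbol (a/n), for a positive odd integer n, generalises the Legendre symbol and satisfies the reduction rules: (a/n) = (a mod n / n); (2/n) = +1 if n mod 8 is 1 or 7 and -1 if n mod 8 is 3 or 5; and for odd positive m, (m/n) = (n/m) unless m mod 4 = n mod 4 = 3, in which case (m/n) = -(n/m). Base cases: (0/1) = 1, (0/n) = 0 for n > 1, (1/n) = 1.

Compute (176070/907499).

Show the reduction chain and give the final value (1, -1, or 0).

-1

factor out 2^1: 176070 = 2^1·88035; with 907499 mod 8 = 3, (2/907499) = -1; sign now -1; continue with (88035/907499)
flip (88035/907499) -> (907499/88035): both odd, 88035 mod 4 = 3, 907499 mod 4 = 3, so the flip contributes -1; sign now +1
(907499/88035): 907499 mod 88035 = 27149, so (907499/88035) = (27149/88035)
flip (27149/88035) -> (88035/27149): both odd, 27149 mod 4 = 1, 88035 mod 4 = 3, so the flip contributes +1; sign now +1
(88035/27149): 88035 mod 27149 = 6588, so (88035/27149) = (6588/27149)
factor out 2^2: 6588 = 2^2·1647; with 27149 mod 8 = 5, (2/27149) = -1; sign now +1; continue with (1647/27149)
flip (1647/27149) -> (27149/1647): both odd, 1647 mod 4 = 3, 27149 mod 4 = 1, so the flip contributes +1; sign now +1
(27149/1647): 27149 mod 1647 = 797, so (27149/1647) = (797/1647)
flip (797/1647) -> (1647/797): both odd, 797 mod 4 = 1, 1647 mod 4 = 3, so the flip contributes +1; sign now +1
(1647/797): 1647 mod 797 = 53, so (1647/797) = (53/797)
flip (53/797) -> (797/53): both odd, 53 mod 4 = 1, 797 mod 4 = 1, so the flip contributes +1; sign now +1
(797/53): 797 mod 53 = 2, so (797/53) = (2/53)
factor out 2^1: 2 = 2^1·1; with 53 mod 8 = 5, (2/53) = -1; sign now -1; continue with (1/53)
reached (1/53) = 1, so the symbol is -1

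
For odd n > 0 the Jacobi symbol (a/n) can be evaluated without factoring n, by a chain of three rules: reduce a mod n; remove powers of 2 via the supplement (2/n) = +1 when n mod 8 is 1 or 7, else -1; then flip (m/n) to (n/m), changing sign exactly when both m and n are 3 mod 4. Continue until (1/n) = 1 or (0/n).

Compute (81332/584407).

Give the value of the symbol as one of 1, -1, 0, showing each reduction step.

1

factor out 2^2: 81332 = 2^2·20333; with 584407 mod 8 = 7, (2/584407) = +1; sign now +1; continue with (20333/584407)
flip (20333/584407) -> (584407/20333): both odd, 20333 mod 4 = 1, 584407 mod 4 = 3, so the flip contributes +1; sign now +1
(584407/20333): 584407 mod 20333 = 15083, so (584407/20333) = (15083/20333)
flip (15083/20333) -> (20333/15083): both odd, 15083 mod 4 = 3, 20333 mod 4 = 1, so the flip contributes +1; sign now +1
(20333/15083): 20333 mod 15083 = 5250, so (20333/15083) = (5250/15083)
factor out 2^1: 5250 = 2^1·2625; with 15083 mod 8 = 3, (2/15083) = -1; sign now -1; continue with (2625/15083)
flip (2625/15083) -> (15083/2625): both odd, 2625 mod 4 = 1, 15083 mod 4 = 3, so the flip contributes +1; sign now -1
(15083/2625): 15083 mod 2625 = 1958, so (15083/2625) = (1958/2625)
factor out 2^1: 1958 = 2^1·979; with 2625 mod 8 = 1, (2/2625) = +1; sign now -1; continue with (979/2625)
flip (979/2625) -> (2625/979): both odd, 979 mod 4 = 3, 2625 mod 4 = 1, so the flip contributes +1; sign now -1
(2625/979): 2625 mod 979 = 667, so (2625/979) = (667/979)
flip (667/979) -> (979/667): both odd, 667 mod 4 = 3, 979 mod 4 = 3, so the flip contributes -1; sign now +1
(979/667): 979 mod 667 = 312, so (979/667) = (312/667)
factor out 2^3: 312 = 2^3·39; with 667 mod 8 = 3, (2/667) = -1; sign now -1; continue with (39/667)
flip (39/667) -> (667/39): both odd, 39 mod 4 = 3, 667 mod 4 = 3, so the flip contributes -1; sign now +1
(667/39): 667 mod 39 = 4, so (667/39) = (4/39)
factor out 2^2: 4 = 2^2·1; with 39 mod 8 = 7, (2/39) = +1; sign now +1; continue with (1/39)
reached (1/39) = 1, so the symbol is +1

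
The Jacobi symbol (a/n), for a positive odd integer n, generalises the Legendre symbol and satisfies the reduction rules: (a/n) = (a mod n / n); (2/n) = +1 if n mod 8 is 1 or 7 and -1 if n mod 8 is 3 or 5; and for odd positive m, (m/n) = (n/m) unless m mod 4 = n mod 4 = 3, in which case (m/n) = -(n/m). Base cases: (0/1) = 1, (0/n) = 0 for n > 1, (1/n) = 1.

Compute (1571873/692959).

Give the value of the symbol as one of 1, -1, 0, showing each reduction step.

1

(1571873/692959): 1571873 mod 692959 = 185955, so (1571873/692959) = (185955/692959)
flip (185955/692959) -> (692959/185955): both odd, 185955 mod 4 = 3, 692959 mod 4 = 3, so the flip contributes -1; sign now -1
(692959/185955): 692959 mod 185955 = 135094, so (692959/185955) = (135094/185955)
factor out 2^1: 135094 = 2^1·67547; with 185955 mod 8 = 3, (2/185955) = -1; sign now +1; continue with (67547/185955)
flip (67547/185955) -> (185955/67547): both odd, 67547 mod 4 = 3, 185955 mod 4 = 3, so the flip contributes -1; sign now -1
(185955/67547): 185955 mod 67547 = 50861, so (185955/67547) = (50861/67547)
flip (50861/67547) -> (67547/50861): both odd, 50861 mod 4 = 1, 67547 mod 4 = 3, so the flip contributes +1; sign now -1
(67547/50861): 67547 mod 50861 = 16686, so (67547/50861) = (16686/50861)
factor out 2^1: 16686 = 2^1·8343; with 50861 mod 8 = 5, (2/50861) = -1; sign now +1; continue with (8343/50861)
flip (8343/50861) -> (50861/8343): both odd, 8343 mod 4 = 3, 50861 mod 4 = 1, so the flip contributes +1; sign now +1
(50861/8343): 50861 mod 8343 = 803, so (50861/8343) = (803/8343)
flip (803/8343) -> (8343/803): both odd, 803 mod 4 = 3, 8343 mod 4 = 3, so the flip contributes -1; sign now -1
(8343/803): 8343 mod 803 = 313, so (8343/803) = (313/803)
flip (313/803) -> (803/313): both odd, 313 mod 4 = 1, 803 mod 4 = 3, so the flip contributes +1; sign now -1
(803/313): 803 mod 313 = 177, so (803/313) = (177/313)
flip (177/313) -> (313/177): both odd, 177 mod 4 = 1, 313 mod 4 = 1, so the flip contributes +1; sign now -1
(313/177): 313 mod 177 = 136, so (313/177) = (136/177)
factor out 2^3: 136 = 2^3·17; with 177 mod 8 = 1, (2/177) = +1; sign now -1; continue with (17/177)
flip (17/177) -> (177/17): both odd, 17 mod 4 = 1, 177 mod 4 = 1, so the flip contributes +1; sign now -1
(177/17): 177 mod 17 = 7, so (177/17) = (7/17)
flip (7/17) -> (17/7): both odd, 7 mod 4 = 3, 17 mod 4 = 1, so the flip contributes +1; sign now -1
(17/7): 17 mod 7 = 3, so (17/7) = (3/7)
flip (3/7) -> (7/3): both odd, 3 mod 4 = 3, 7 mod 4 = 3, so the flip contributes -1; sign now +1
(7/3): 7 mod 3 = 1, so (7/3) = (1/3)
reached (1/3) = 1, so the symbol is +1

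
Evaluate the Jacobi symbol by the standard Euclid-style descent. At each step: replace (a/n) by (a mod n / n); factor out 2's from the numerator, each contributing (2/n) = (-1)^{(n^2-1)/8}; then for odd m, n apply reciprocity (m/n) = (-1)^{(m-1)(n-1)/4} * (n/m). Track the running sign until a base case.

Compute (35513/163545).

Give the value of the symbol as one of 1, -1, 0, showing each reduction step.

1

flip (35513/163545) -> (163545/35513): both odd, 35513 mod 4 = 1, 163545 mod 4 = 1, so the flip contributes +1; sign now +1
(163545/35513): 163545 mod 35513 = 21493, so (163545/35513) = (21493/35513)
flip (21493/35513) -> (35513/21493): both odd, 21493 mod 4 = 1, 35513 mod 4 = 1, so the flip contributes +1; sign now +1
(35513/21493): 35513 mod 21493 = 14020, so (35513/21493) = (14020/21493)
factor out 2^2: 14020 = 2^2·3505; with 21493 mod 8 = 5, (2/21493) = -1; sign now +1; continue with (3505/21493)
flip (3505/21493) -> (21493/3505): both odd, 3505 mod 4 = 1, 21493 mod 4 = 1, so the flip contributes +1; sign now +1
(21493/3505): 21493 mod 3505 = 463, so (21493/3505) = (463/3505)
flip (463/3505) -> (3505/463): both odd, 463 mod 4 = 3, 3505 mod 4 = 1, so the flip contributes +1; sign now +1
(3505/463): 3505 mod 463 = 264, so (3505/463) = (264/463)
factor out 2^3: 264 = 2^3·33; with 463 mod 8 = 7, (2/463) = +1; sign now +1; continue with (33/463)
flip (33/463) -> (463/33): both odd, 33 mod 4 = 1, 463 mod 4 = 3, so the flip contributes +1; sign now +1
(463/33): 463 mod 33 = 1, so (463/33) = (1/33)
reached (1/33) = 1, so the symbol is +1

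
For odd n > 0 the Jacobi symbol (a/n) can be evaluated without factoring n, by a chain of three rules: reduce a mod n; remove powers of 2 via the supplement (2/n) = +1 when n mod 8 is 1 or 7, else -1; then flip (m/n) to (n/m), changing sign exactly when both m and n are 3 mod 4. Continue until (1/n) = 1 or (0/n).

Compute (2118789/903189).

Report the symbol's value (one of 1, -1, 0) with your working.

(2118789/903189) = (312411/903189)   [reduce mod 903189]
reciprocity: (312411/903189) = +1·(903189/312411) since 312411 mod 4 = 3, 903189 mod 4 = 1; sign now +1
(903189/312411) = (278367/312411)   [reduce mod 312411]
reciprocity: (278367/312411) = -1·(312411/278367) since 278367 mod 4 = 3, 312411 mod 4 = 3; sign now -1
(312411/278367) = (34044/278367)   [reduce mod 278367]
34044 = 2^2·8511; (2/278367) = +1 since 278367 mod 8 = 7, so (34044/278367) = (+1)^2·(8511/278367); sign now -1
reciprocity: (8511/278367) = -1·(278367/8511) since 8511 mod 4 = 3, 278367 mod 4 = 3; sign now +1
(278367/8511) = (6015/8511)   [reduce mod 8511]
reciprocity: (6015/8511) = -1·(8511/6015) since 6015 mod 4 = 3, 8511 mod 4 = 3; sign now -1
(8511/6015) = (2496/6015)   [reduce mod 6015]
2496 = 2^6·39; (2/6015) = +1 since 6015 mod 8 = 7, so (2496/6015) = (+1)^6·(39/6015); sign now -1
reciprocity: (39/6015) = -1·(6015/39) since 39 mod 4 = 3, 6015 mod 4 = 3; sign now +1
(6015/39) = (9/39)   [reduce mod 39]
reciprocity: (9/39) = +1·(39/9) since 9 mod 4 = 1, 39 mod 4 = 3; sign now +1
(39/9) = (3/9)   [reduce mod 9]
reciprocity: (3/9) = +1·(9/3) since 3 mod 4 = 3, 9 mod 4 = 1; sign now +1
(9/3) = (0/3)   [reduce mod 3]
(0/3) = 0   [gcd(a, n) > 1]; final value = 0

0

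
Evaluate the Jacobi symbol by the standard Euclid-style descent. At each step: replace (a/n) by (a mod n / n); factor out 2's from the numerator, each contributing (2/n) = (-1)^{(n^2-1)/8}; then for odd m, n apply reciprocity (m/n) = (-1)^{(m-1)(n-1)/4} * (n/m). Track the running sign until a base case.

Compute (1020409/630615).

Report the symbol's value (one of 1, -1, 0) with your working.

1

(1020409/630615): 1020409 mod 630615 = 389794, so (1020409/630615) = (389794/630615)
factor out 2^1: 389794 = 2^1·194897; with 630615 mod 8 = 7, (2/630615) = +1; sign now +1; continue with (194897/630615)
flip (194897/630615) -> (630615/194897): both odd, 194897 mod 4 = 1, 630615 mod 4 = 3, so the flip contributes +1; sign now +1
(630615/194897): 630615 mod 194897 = 45924, so (630615/194897) = (45924/194897)
factor out 2^2: 45924 = 2^2·11481; with 194897 mod 8 = 1, (2/194897) = +1; sign now +1; continue with (11481/194897)
flip (11481/194897) -> (194897/11481): both odd, 11481 mod 4 = 1, 194897 mod 4 = 1, so the flip contributes +1; sign now +1
(194897/11481): 194897 mod 11481 = 11201, so (194897/11481) = (11201/11481)
flip (11201/11481) -> (11481/11201): both odd, 11201 mod 4 = 1, 11481 mod 4 = 1, so the flip contributes +1; sign now +1
(11481/11201): 11481 mod 11201 = 280, so (11481/11201) = (280/11201)
factor out 2^3: 280 = 2^3·35; with 11201 mod 8 = 1, (2/11201) = +1; sign now +1; continue with (35/11201)
flip (35/11201) -> (11201/35): both odd, 35 mod 4 = 3, 11201 mod 4 = 1, so the flip contributes +1; sign now +1
(11201/35): 11201 mod 35 = 1, so (11201/35) = (1/35)
reached (1/35) = 1, so the symbol is +1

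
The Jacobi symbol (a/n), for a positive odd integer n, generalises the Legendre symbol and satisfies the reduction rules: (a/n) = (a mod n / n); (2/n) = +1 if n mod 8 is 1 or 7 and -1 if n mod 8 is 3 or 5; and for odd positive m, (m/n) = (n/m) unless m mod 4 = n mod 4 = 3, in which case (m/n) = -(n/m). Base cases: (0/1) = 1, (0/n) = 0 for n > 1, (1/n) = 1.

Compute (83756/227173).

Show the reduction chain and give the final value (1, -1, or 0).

1

83756 = 2^2·20939; (2/227173) = -1 since 227173 mod 8 = 5, so (83756/227173) = (-1)^2·(20939/227173); sign now +1
reciprocity: (20939/227173) = +1·(227173/20939) since 20939 mod 4 = 3, 227173 mod 4 = 1; sign now +1
(227173/20939) = (17783/20939)   [reduce mod 20939]
reciprocity: (17783/20939) = -1·(20939/17783) since 17783 mod 4 = 3, 20939 mod 4 = 3; sign now -1
(20939/17783) = (3156/17783)   [reduce mod 17783]
3156 = 2^2·789; (2/17783) = +1 since 17783 mod 8 = 7, so (3156/17783) = (+1)^2·(789/17783); sign now -1
reciprocity: (789/17783) = +1·(17783/789) since 789 mod 4 = 1, 17783 mod 4 = 3; sign now -1
(17783/789) = (425/789)   [reduce mod 789]
reciprocity: (425/789) = +1·(789/425) since 425 mod 4 = 1, 789 mod 4 = 1; sign now -1
(789/425) = (364/425)   [reduce mod 425]
364 = 2^2·91; (2/425) = +1 since 425 mod 8 = 1, so (364/425) = (+1)^2·(91/425); sign now -1
reciprocity: (91/425) = +1·(425/91) since 91 mod 4 = 3, 425 mod 4 = 1; sign now -1
(425/91) = (61/91)   [reduce mod 91]
reciprocity: (61/91) = +1·(91/61) since 61 mod 4 = 1, 91 mod 4 = 3; sign now -1
(91/61) = (30/61)   [reduce mod 61]
30 = 2^1·15; (2/61) = -1 since 61 mod 8 = 5, so (30/61) = (-1)^1·(15/61); sign now +1
reciprocity: (15/61) = +1·(61/15) since 15 mod 4 = 3, 61 mod 4 = 1; sign now +1
(61/15) = (1/15)   [reduce mod 15]
(1/15) = 1; final value = sign = +1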